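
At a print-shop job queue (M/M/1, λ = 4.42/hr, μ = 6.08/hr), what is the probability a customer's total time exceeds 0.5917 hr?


W ~ Exponential(μ−λ) for M/M/1.
μ − λ = 6.08 − 4.42 = 1.6600
P(W > t) = e^{−(μ−λ)t} = e^{−0.9822} = 0.374478

Final: 0.374478


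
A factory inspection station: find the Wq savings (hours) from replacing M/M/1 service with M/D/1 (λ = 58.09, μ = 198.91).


ρ = 58.09/198.91 = 0.2920
Wq(M/M/1) = ρ/(μ−λ) = 0.2920/140.82 = 0.002074 hr
Wq(M/D/1) = ρ/(2(μ−λ)) = 0.001037 hr
Savings = 0.002074 − 0.001037 = 0.001037 hr

Final: 0.001037 hr


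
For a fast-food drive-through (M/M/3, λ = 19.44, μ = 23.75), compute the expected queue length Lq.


a = λ/μ = 0.8185; ρ = a/3 = 0.2728
P₀ = 0.438748
Lq = P₀·a^c·ρ / (c!·(1−ρ)²) = 0.438748·0.54840·0.2728/(6·0.52876)
= 0.02069

Final: 0.02069


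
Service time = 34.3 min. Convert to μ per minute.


μ = 1/(service time) in consistent units.
1 minute = 1 min, so μ = 1/34.3 = 0.02915 per minute

Final: 0.02915 /min


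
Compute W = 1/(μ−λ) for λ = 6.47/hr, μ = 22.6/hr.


W = 1/(μ−λ) = 1/(22.6 − 6.47) = 1/16.13 = 0.06200 hr

Final: 0.06200 hr


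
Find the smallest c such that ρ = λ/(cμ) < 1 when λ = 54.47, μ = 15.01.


Stability requires cμ > λ ⇔ c > λ/μ.
λ/μ = 54.47/15.01 = 3.6289
Minimum integer c = ⌊3.6289⌋ + 1 = 4
Check: 4·15.01 = 60.04 > 54.47, while 3·15.01 = 45.03 ≤ 54.47

Final: 4 servers


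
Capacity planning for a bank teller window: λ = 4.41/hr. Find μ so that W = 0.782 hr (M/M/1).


W = 1/(μ−λ) ⇒ μ − λ = 1/W = 1/0.782 = 1.2788
μ = λ + 1/W = 4.41 + 1.2788 = 5.6888 per hr

Final: 5.6888 /hr


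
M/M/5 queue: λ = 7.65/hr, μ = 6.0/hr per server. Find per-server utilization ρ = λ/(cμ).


ρ = λ/(cμ) = 7.65/(5·6.0) = 7.65/30.00 = 0.2550

Final: 0.2550


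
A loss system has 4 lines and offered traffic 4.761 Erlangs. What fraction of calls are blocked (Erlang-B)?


B(c,a) = (a^c/c!) / Σ_{k=0}^{c} a^k/k!
a^4/4! = 21.408266
Σ terms (k=0..4): 1.00000 + 4.76100 + 11.33356 + 17.98636 + 21.40827 = 56.489187
B = 21.408266/56.489187 = 0.378980

Final: 0.378980


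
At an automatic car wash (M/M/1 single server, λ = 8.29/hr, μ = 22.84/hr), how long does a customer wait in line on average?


ρ = 8.29/22.84 = 0.3630
Wq = ρ/(μ−λ) = 0.3630/(22.84 − 8.29) = 0.3630/14.55 = 0.02495 hr

Final: 0.02495 hr


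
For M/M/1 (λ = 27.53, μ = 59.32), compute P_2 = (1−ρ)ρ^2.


ρ = 27.53/59.32 = 0.4641
P_n = (1−ρ)·ρ^n = (1 − 0.4641)·0.4641^2 = 0.5359·0.215382 = 0.115425

Final: 0.115425


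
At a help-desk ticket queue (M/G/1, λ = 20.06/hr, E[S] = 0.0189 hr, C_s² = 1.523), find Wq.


ρ = λ·E[S] = 20.06·0.0189 = 0.3791
E[S²] = E[S]²(1+C_s²) = 0.0189²·(1+1.523) = 0.0009012
Wq = λ·E[S²]/(2(1−ρ)) = 20.06·0.0009012/(2·0.6209) = 0.01456 hr

Final: 0.01456 hr


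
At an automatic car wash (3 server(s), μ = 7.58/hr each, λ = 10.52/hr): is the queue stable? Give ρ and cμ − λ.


Total capacity cμ = 3·7.58 = 22.74/hr
ρ = λ/(cμ) = 10.52/22.74 = 0.4626
Stable ⇔ ρ < 1: YES
Spare capacity = cμ − λ = 22.74 − 10.52 = 12.22/hr

Final: ρ = 0.4626; stable; margin = 12.22/hr


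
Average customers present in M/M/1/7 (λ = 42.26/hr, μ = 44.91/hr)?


ρ = 42.26/44.91 = 0.9410
L = ρ[1 − (K+1)ρ^K + Kρ^(K+1)] / [(1−ρ)(1−ρ^(K+1))]
Numerator: 0.9410·(1 − 8·0.653289 + 7·0.614740) = 0.072336
Denominator: (0.05901)·(0.385260) = 0.022733
L = 0.072336/0.022733 = 3.1820

Final: 3.1820


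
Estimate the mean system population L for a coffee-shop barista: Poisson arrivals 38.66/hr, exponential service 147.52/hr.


ρ = λ/μ = 38.66/147.52 = 0.2621
L = ρ/(1−ρ) = 0.2621/(1 − 0.2621) = 0.2621/0.7379 = 0.3551

Final: 0.3551


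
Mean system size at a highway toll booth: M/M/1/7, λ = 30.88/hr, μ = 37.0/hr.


ρ = 30.88/37.0 = 0.8346
L = ρ[1 − (K+1)ρ^K + Kρ^(K+1)] / [(1−ρ)(1−ρ^(K+1))]
Numerator: 0.8346·(1 − 8·0.282052 + 7·0.235399) = 0.326642
Denominator: (0.1654)·(0.764601) = 0.126469
L = 0.326642/0.126469 = 2.5828

Final: 2.5828


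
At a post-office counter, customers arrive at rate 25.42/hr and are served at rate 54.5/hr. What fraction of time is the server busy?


ρ = λ/μ = 25.42/54.5 = 0.4664

Final: 0.4664


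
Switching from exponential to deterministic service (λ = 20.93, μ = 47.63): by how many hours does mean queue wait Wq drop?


ρ = 20.93/47.63 = 0.4394
Wq(M/M/1) = ρ/(μ−λ) = 0.4394/26.70 = 0.01646 hr
Wq(M/D/1) = ρ/(2(μ−λ)) = 0.008229 hr
Savings = 0.01646 − 0.008229 = 0.008229 hr

Final: 0.008229 hr


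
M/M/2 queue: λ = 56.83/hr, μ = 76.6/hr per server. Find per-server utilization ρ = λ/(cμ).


ρ = λ/(cμ) = 56.83/(2·76.6) = 56.83/153.20 = 0.3710

Final: 0.3710


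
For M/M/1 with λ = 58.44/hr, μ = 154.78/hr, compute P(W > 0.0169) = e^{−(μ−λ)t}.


W ~ Exponential(μ−λ) for M/M/1.
μ − λ = 154.78 − 58.44 = 96.3400
P(W > t) = e^{−(μ−λ)t} = e^{−1.6281} = 0.196293

Final: 0.196293


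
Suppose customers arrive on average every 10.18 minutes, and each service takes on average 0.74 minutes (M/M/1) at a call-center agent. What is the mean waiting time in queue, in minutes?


λ = 60/10.18 = 5.8939 /hr
μ = 60/0.74 = 81.0811 /hr
ρ = λ/μ = 5.8939/81.0811 = 0.07269
Wq = ρ/(μ−λ) = 0.07269/(81.0811−5.8939) = 0.0009668 hr
In minutes: 0.0009668·60 = 0.05801 min

Final: 0.05801 min


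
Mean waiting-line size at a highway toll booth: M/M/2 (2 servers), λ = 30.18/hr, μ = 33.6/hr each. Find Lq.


a = λ/μ = 0.8982; ρ = a/2 = 0.4491
P₀ = 0.380160
Lq = P₀·a^c·ρ / (c!·(1−ρ)²) = 0.380160·0.80679·0.4491/(2·0.30348)
= 0.22694

Final: 0.22694


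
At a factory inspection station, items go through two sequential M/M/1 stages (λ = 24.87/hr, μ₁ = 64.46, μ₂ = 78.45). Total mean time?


Each node sees arrival rate λ = 24.87/hr (tandem ⇒ throughput preserved).
W₁ = 1/(μ₁−λ) = 1/(64.46−24.87) = 0.02526 hr
W₂ = 1/(μ₂−λ) = 1/(78.45−24.87) = 0.01866 hr
W_total = W₁ + W₂ = 0.02526 + 0.01866 = 0.04392 hr

Final: 0.04392 hr


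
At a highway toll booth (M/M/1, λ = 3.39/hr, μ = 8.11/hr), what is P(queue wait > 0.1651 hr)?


ρ = 3.39/8.11 = 0.4180
P(Wq > t) = ρ·e^{−(μ−λ)t} = 0.4180·e^{−0.7793}
= 0.4180·0.458740 = 0.191754

Final: 0.191754


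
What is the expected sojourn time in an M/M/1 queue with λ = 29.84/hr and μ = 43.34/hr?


W = 1/(μ−λ) = 1/(43.34 − 29.84) = 1/13.50 = 0.07407 hr

Final: 0.07407 hr


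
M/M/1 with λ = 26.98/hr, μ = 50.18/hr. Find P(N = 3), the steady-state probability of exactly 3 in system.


ρ = 26.98/50.18 = 0.5377
P_n = (1−ρ)·ρ^n = (1 − 0.5377)·0.5377^3 = 0.4623·0.155430 = 0.071861

Final: 0.071861


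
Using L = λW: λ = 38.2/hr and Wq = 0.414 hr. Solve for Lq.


Lq = λWq = 38.2·0.414 = 15.8148

Final: 15.8148


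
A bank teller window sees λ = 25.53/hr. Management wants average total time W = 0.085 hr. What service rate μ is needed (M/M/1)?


W = 1/(μ−λ) ⇒ μ − λ = 1/W = 1/0.085 = 11.7647
μ = λ + 1/W = 25.53 + 11.7647 = 37.2947 per hr

Final: 37.2947 /hr


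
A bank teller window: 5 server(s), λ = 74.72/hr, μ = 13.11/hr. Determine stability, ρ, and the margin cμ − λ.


Total capacity cμ = 5·13.11 = 65.55/hr
ρ = λ/(cμ) = 74.72/65.55 = 1.1399
Stable ⇔ ρ < 1: NO
Spare capacity = cμ − λ = 65.55 − 74.72 = -9.17/hr

Final: ρ = 1.1399; unstable; margin = -9.17/hr


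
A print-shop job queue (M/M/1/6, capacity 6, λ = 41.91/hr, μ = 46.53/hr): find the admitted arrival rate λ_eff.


ρ = 0.9007; P_K = (1−ρ)ρ^6/(1−ρ^7) = 0.102141
λ_eff = λ(1 − P_K) = 41.91·(1 − 0.102141) = 41.91·0.897859 = 37.6293 /hr

Final: 37.6293 /hr


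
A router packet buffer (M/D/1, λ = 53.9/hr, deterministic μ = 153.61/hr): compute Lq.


ρ = 53.9/153.61 = 0.3509
M/D/1: Lq = ρ²/(2(1−ρ)) = 0.1231/(2·0.6491) = 0.09484

Final: 0.09484


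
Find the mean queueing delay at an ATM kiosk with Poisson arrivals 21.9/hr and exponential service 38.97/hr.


ρ = 21.9/38.97 = 0.5620
Wq = ρ/(μ−λ) = 0.5620/(38.97 − 21.9) = 0.5620/17.07 = 0.03292 hr

Final: 0.03292 hr


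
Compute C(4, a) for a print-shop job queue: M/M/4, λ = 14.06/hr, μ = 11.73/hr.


a = λ/μ = 1.1986; ρ = a/4 = 0.2997
P₀ = 0.300587 (from M/M/c formula)
C(c,a) = [a^c/(c!(1−ρ))]·P₀ = [2.06419/(24·0.7003)]·0.300587
= 0.12281·0.300587 = 0.036915

Final: 0.036915


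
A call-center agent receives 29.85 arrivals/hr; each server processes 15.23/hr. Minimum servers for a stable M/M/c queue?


Stability requires cμ > λ ⇔ c > λ/μ.
λ/μ = 29.85/15.23 = 1.9599
Minimum integer c = ⌊1.9599⌋ + 1 = 2
Check: 2·15.23 = 30.46 > 29.85, while 1·15.23 = 15.23 ≤ 29.85

Final: 2 servers


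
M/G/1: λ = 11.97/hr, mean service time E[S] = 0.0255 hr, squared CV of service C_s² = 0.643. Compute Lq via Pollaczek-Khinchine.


ρ = λ·E[S] = 11.97·0.0255 = 0.3052
Lq = ρ²(1+C_s²)/(2(1−ρ)) = 0.09317·(1+0.643)/(2·0.6948)
= 0.09317·1.6430/1.3895 = 0.11016

Final: 0.11016


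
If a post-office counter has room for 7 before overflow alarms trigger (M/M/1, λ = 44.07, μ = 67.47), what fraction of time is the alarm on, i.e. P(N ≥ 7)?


ρ = 44.07/67.47 = 0.6532
P(N ≥ n) = ρ^n = 0.6532^7 = 0.050726

Final: 0.050726


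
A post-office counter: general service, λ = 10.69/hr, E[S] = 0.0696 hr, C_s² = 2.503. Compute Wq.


ρ = λ·E[S] = 10.69·0.0696 = 0.7440
E[S²] = E[S]²(1+C_s²) = 0.0696²·(1+2.503) = 0.016969
Wq = λ·E[S²]/(2(1−ρ)) = 10.69·0.016969/(2·0.2560) = 0.35433 hr

Final: 0.35433 hr


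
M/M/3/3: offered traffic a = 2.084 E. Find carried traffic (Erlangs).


B(3,2.084) = 0.223017 (Erlang-B)
Carried load = a(1 − B) = 2.084·(1 − 0.223017) = 2.084·0.776983 = 1.6192 E

Final: 1.6192 Erlangs


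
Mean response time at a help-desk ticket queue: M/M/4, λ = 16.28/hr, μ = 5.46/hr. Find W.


a = 2.9817; ρ = 0.7454; P₀ = 0.038788
Lq = P₀·a^c·ρ/(c!(1−ρ)²) = 1.46922
Wq = Lq/λ = 1.46922/16.28 = 0.09025 hr
W = Wq + 1/μ = 0.09025 + 0.18315 = 0.27340 hr

Final: 0.27340 hr


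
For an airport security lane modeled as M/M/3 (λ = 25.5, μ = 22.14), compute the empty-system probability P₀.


a = λ/μ = 25.5/22.14 = 1.1518; ρ = a/c = 0.3839
Σ_{k=0}^{2} a^k/k! (terms k=0..2) = 1.00000 + 1.15176 + 0.66328 = 2.81504
Tail: a^3/(3!(1−ρ)) = 1.52787/(6·0.6161) = 0.41333
P₀ = 1/(2.81504 + 0.41333) = 1/3.22837 = 0.309754

Final: 0.309754


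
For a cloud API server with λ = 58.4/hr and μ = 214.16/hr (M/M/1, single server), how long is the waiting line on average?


ρ = 58.4/214.16 = 0.2727
Lq = ρ²/(1−ρ) = 0.07436/0.7273 = 0.1022

Final: 0.1022


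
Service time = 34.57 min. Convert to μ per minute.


μ = 1/(service time) in consistent units.
1 minute = 1 min, so μ = 1/34.57 = 0.02893 per minute

Final: 0.02893 /min


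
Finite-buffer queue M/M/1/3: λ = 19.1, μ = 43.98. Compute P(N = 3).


ρ = λ/μ = 19.1/43.98 = 0.4343
P_K = (1−ρ)ρ^K/(1−ρ^(K+1)) = (0.5657·0.081910)/(1 − 0.035572)
= 0.046337/0.964428 = 0.048046

Final: 0.048046


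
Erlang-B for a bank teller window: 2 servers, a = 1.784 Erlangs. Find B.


B(c,a) = (a^c/c!) / Σ_{k=0}^{c} a^k/k!
a^2/2! = 1.591328
Σ terms (k=0..2): 1.00000 + 1.78400 + 1.59133 = 4.375328
B = 1.591328/4.375328 = 0.363705

Final: 0.363705


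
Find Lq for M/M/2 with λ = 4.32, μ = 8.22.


a = λ/μ = 0.5255; ρ = a/2 = 0.2628
P₀ = 0.583815
Lq = P₀·a^c·ρ / (c!·(1−ρ)²) = 0.583815·0.27620·0.2628/(2·0.54350)
= 0.03898

Final: 0.03898


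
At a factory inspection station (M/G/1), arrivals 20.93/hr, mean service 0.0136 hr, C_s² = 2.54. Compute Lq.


ρ = λ·E[S] = 20.93·0.0136 = 0.2846
Lq = ρ²(1+C_s²)/(2(1−ρ)) = 0.08102·(1+2.54)/(2·0.7154)
= 0.08102·3.5400/1.4307 = 0.20048

Final: 0.20048


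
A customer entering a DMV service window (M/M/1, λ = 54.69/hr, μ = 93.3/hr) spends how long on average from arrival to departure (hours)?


W = 1/(μ−λ) = 1/(93.3 − 54.69) = 1/38.61 = 0.02590 hr

Final: 0.02590 hr


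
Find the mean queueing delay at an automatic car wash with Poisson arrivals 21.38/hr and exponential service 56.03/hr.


ρ = 21.38/56.03 = 0.3816
Wq = ρ/(μ−λ) = 0.3816/(56.03 − 21.38) = 0.3816/34.65 = 0.01101 hr

Final: 0.01101 hr


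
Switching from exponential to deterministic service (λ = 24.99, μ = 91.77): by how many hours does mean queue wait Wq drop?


ρ = 24.99/91.77 = 0.2723
Wq(M/M/1) = ρ/(μ−λ) = 0.2723/66.78 = 0.004078 hr
Wq(M/D/1) = ρ/(2(μ−λ)) = 0.002039 hr
Savings = 0.004078 − 0.002039 = 0.002039 hr

Final: 0.002039 hr


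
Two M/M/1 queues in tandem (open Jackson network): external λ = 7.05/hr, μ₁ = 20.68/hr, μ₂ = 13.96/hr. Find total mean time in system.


Each node sees arrival rate λ = 7.05/hr (tandem ⇒ throughput preserved).
W₁ = 1/(μ₁−λ) = 1/(20.68−7.05) = 0.07337 hr
W₂ = 1/(μ₂−λ) = 1/(13.96−7.05) = 0.14472 hr
W_total = W₁ + W₂ = 0.07337 + 0.14472 = 0.21809 hr

Final: 0.21809 hr


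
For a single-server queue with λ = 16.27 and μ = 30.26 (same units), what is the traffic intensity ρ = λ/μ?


ρ = λ/μ = 16.27/30.26 = 0.5377

Final: 0.5377


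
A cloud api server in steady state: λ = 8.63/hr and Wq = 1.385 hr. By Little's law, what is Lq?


Lq = λWq = 8.63·1.385 = 11.9526

Final: 11.9526


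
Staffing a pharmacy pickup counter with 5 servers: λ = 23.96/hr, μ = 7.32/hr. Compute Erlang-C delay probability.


a = λ/μ = 3.2732; ρ = a/5 = 0.6546
P₀ = 0.034101 (from M/M/c formula)
C(c,a) = [a^c/(c!(1−ρ))]·P₀ = [375.73241/(120·0.3454)]·0.034101
= 9.06633·0.034101 = 0.309174

Final: 0.309174


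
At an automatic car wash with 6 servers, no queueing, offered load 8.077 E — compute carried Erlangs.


B(6,8.077) = 0.393923 (Erlang-B)
Carried load = a(1 − B) = 8.077·(1 − 0.393923) = 8.077·0.606077 = 4.8953 E

Final: 4.8953 Erlangs


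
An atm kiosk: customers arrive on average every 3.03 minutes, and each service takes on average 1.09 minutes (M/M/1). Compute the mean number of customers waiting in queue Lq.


λ = 60/3.03 = 19.8020 /hr
μ = 60/1.09 = 55.0459 /hr
ρ = λ/μ = 19.8020/55.0459 = 0.3597
Lq = ρ²/(1−ρ) = 0.1294/0.6403 = 0.2021

Final: 0.2021


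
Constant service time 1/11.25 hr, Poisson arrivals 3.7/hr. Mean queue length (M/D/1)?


ρ = 3.7/11.25 = 0.3289
M/D/1: Lq = ρ²/(2(1−ρ)) = 0.1082/(2·0.6711) = 0.08059

Final: 0.08059


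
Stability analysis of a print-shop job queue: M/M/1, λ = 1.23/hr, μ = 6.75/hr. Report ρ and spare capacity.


Total capacity cμ = 1·6.75 = 6.75/hr
ρ = λ/(cμ) = 1.23/6.75 = 0.1822
Stable ⇔ ρ < 1: YES
Spare capacity = cμ − λ = 6.75 − 1.23 = 5.52/hr

Final: ρ = 0.1822; stable; margin = 5.52/hr


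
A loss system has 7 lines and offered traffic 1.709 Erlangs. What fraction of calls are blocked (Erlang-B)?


B(c,a) = (a^c/c!) / Σ_{k=0}^{c} a^k/k!
a^7/7! = 0.008448
Σ terms (k=0..7): 1.00000 + 1.70900 + 1.46034 + 0.83191 + 0.35543 + 0.12149 + 0.03460 + 0.008448 = 5.521219
B = 0.008448/5.521219 = 0.001530

Final: 0.001530


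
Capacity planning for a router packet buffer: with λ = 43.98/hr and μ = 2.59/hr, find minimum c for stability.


Stability requires cμ > λ ⇔ c > λ/μ.
λ/μ = 43.98/2.59 = 16.9807
Minimum integer c = ⌊16.9807⌋ + 1 = 17
Check: 17·2.59 = 44.03 > 43.98, while 16·2.59 = 41.44 ≤ 43.98

Final: 17 servers


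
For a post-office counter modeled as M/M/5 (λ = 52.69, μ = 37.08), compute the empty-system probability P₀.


a = λ/μ = 52.69/37.08 = 1.4210; ρ = a/c = 0.2842
Σ_{k=0}^{4} a^k/k! (terms k=0..4) = 1.00000 + 1.42098 + 1.00959 + 0.47821 + 0.16988 = 4.07866
Tail: a^5/(5!(1−ρ)) = 5.79352/(120·0.7158) = 0.06745
P₀ = 1/(4.07866 + 0.06745) = 1/4.14611 = 0.241190

Final: 0.241190


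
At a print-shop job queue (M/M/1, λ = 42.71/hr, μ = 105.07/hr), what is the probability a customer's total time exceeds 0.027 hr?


W ~ Exponential(μ−λ) for M/M/1.
μ − λ = 105.07 − 42.71 = 62.3600
P(W > t) = e^{−(μ−λ)t} = e^{−1.6837} = 0.185682

Final: 0.185682


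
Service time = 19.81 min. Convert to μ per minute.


μ = 1/(service time) in consistent units.
1 minute = 1 min, so μ = 1/19.81 = 0.05048 per minute

Final: 0.05048 /min


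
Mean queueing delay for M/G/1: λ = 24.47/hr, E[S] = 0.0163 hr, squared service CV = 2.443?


ρ = λ·E[S] = 24.47·0.0163 = 0.3989
E[S²] = E[S]²(1+C_s²) = 0.0163²·(1+2.443) = 0.0009148
Wq = λ·E[S²]/(2(1−ρ)) = 24.47·0.0009148/(2·0.6011) = 0.01862 hr

Final: 0.01862 hr


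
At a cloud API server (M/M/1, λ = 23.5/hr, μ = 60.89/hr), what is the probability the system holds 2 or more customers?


ρ = 23.5/60.89 = 0.3859
P(N ≥ n) = ρ^n = 0.3859^2 = 0.148951

Final: 0.148951


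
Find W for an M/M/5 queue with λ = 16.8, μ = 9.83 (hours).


a = 1.7091; ρ = 0.3418; P₀ = 0.180455
Lq = P₀·a^c·ρ/(c!(1−ρ)²) = 0.01730
Wq = Lq/λ = 0.01730/16.8 = 0.001030 hr
W = Wq + 1/μ = 0.001030 + 0.10173 = 0.10276 hr

Final: 0.10276 hr


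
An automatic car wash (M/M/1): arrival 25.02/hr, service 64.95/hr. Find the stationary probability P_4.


ρ = 25.02/64.95 = 0.3852
P_n = (1−ρ)·ρ^n = (1 − 0.3852)·0.3852^4 = 0.6148·0.022021 = 0.013538

Final: 0.013538


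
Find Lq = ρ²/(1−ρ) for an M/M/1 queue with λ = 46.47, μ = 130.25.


ρ = 46.47/130.25 = 0.3568
Lq = ρ²/(1−ρ) = 0.1273/0.6432 = 0.1979

Final: 0.1979


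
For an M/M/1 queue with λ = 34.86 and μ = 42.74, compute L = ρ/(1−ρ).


ρ = λ/μ = 34.86/42.74 = 0.8156
L = ρ/(1−ρ) = 0.8156/(1 − 0.8156) = 0.8156/0.1844 = 4.4239

Final: 4.4239


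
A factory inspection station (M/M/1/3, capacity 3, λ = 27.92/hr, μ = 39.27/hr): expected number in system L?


ρ = 27.92/39.27 = 0.7110
L = ρ[1 − (K+1)ρ^K + Kρ^(K+1)] / [(1−ρ)(1−ρ^(K+1))]
Numerator: 0.7110·(1 − 4·0.359388 + 3·0.255516) = 0.233908
Denominator: (0.2890)·(0.744484) = 0.215174
L = 0.233908/0.215174 = 1.0871

Final: 1.0871


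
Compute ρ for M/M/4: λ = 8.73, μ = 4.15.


ρ = λ/(cμ) = 8.73/(4·4.15) = 8.73/16.60 = 0.5259

Final: 0.5259


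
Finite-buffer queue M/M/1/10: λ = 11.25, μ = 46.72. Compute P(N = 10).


ρ = λ/μ = 11.25/46.72 = 0.2408
P_K = (1−ρ)ρ^K/(1−ρ^(K+1)) = (0.7592·0.0000006554)/(1 − 0.0000001578)
= 0.0000004976/1.000000 = 0.0000004976

Final: 0.0000004976


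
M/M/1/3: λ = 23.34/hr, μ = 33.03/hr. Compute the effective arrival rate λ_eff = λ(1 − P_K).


ρ = 0.7066; P_K = (1−ρ)ρ^3/(1−ρ^4) = 0.137893
λ_eff = λ(1 − P_K) = 23.34·(1 − 0.137893) = 23.34·0.862107 = 20.1216 /hr

Final: 20.1216 /hr


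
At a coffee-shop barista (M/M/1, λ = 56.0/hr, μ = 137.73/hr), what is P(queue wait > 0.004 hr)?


ρ = 56.0/137.73 = 0.4066
P(Wq > t) = ρ·e^{−(μ−λ)t} = 0.4066·e^{−0.3269}
= 0.4066·0.721141 = 0.293211

Final: 0.293211


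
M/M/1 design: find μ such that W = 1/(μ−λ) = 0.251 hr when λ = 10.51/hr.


W = 1/(μ−λ) ⇒ μ − λ = 1/W = 1/0.251 = 3.9841
μ = λ + 1/W = 10.51 + 3.9841 = 14.4941 per hr

Final: 14.4941 /hr


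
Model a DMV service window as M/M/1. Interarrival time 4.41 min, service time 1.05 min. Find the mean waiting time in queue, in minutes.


λ = 60/4.41 = 13.6054 /hr
μ = 60/1.05 = 57.1429 /hr
ρ = λ/μ = 13.6054/57.1429 = 0.2381
Wq = ρ/(μ−λ) = 0.2381/(57.1429−13.6054) = 0.005469 hr
In minutes: 0.005469·60 = 0.3281 min

Final: 0.3281 min


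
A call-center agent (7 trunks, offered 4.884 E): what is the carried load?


B(7,4.884) = 0.113288 (Erlang-B)
Carried load = a(1 − B) = 4.884·(1 − 0.113288) = 4.884·0.886712 = 4.3307 E

Final: 4.3307 Erlangs


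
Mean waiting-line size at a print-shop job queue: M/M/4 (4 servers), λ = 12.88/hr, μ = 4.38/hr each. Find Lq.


a = λ/μ = 2.9406; ρ = a/4 = 0.7352
P₀ = 0.041208
Lq = P₀·a^c·ρ / (c!·(1−ρ)²) = 0.041208·74.77682·0.7352/(24·0.07014)
= 1.34572

Final: 1.34572


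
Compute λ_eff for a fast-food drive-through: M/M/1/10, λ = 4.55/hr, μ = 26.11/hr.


ρ = 0.1743; P_K = (1−ρ)ρ^10/(1−ρ^11) = 0.00000002132
λ_eff = λ(1 − P_K) = 4.55·(1 − 0.00000002132) = 4.55·1.000000 = 4.5500 /hr

Final: 4.5500 /hr


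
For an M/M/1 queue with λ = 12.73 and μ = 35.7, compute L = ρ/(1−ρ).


ρ = λ/μ = 12.73/35.7 = 0.3566
L = ρ/(1−ρ) = 0.3566/(1 − 0.3566) = 0.3566/0.6434 = 0.5542

Final: 0.5542


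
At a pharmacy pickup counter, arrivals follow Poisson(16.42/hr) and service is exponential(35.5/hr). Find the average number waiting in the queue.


ρ = 16.42/35.5 = 0.4625
Lq = ρ²/(1−ρ) = 0.2139/0.5375 = 0.3981

Final: 0.3981


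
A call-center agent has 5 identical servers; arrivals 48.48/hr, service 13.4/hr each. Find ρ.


ρ = λ/(cμ) = 48.48/(5·13.4) = 48.48/67.00 = 0.7236

Final: 0.7236


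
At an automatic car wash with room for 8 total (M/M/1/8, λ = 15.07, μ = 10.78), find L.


ρ = 15.07/10.78 = 1.3980
L = ρ[1 − (K+1)ρ^K + Kρ^(K+1)] / [(1−ρ)(1−ρ^(K+1))]
Numerator: 1.3980·(1 − 9·14.586662 + 8·20.391559) = 45.926465
Denominator: (-0.3980)·(-19.391559) = 7.717049
L = 45.926465/7.717049 = 5.9513

Final: 5.9513


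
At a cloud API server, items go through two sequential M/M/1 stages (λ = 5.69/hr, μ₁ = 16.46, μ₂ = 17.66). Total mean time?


Each node sees arrival rate λ = 5.69/hr (tandem ⇒ throughput preserved).
W₁ = 1/(μ₁−λ) = 1/(16.46−5.69) = 0.09285 hr
W₂ = 1/(μ₂−λ) = 1/(17.66−5.69) = 0.08354 hr
W_total = W₁ + W₂ = 0.09285 + 0.08354 = 0.17639 hr

Final: 0.17639 hr


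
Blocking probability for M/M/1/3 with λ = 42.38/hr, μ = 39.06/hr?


ρ = λ/μ = 42.38/39.06 = 1.0850
P_K = (1−ρ)ρ^K/(1−ρ^(K+1)) = (-0.08500·1.277280)/(1 − 1.385846)
= -0.108566/-0.385846 = 0.281370

Final: 0.281370


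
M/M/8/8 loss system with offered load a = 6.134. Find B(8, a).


B(c,a) = (a^c/c!) / Σ_{k=0}^{c} a^k/k!
a^8/8! = 49.708385
Σ terms (k=0..8): 1.00000 + 6.13400 + 18.81298 + 38.46627 + 58.98802 + 72.36651 + 73.98269 + 64.82998 + 49.70838 = 384.288832
B = 49.708385/384.288832 = 0.129352

Final: 0.129352


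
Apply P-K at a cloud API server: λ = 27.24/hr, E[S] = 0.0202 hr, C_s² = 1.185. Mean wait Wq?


ρ = λ·E[S] = 27.24·0.0202 = 0.5502
E[S²] = E[S]²(1+C_s²) = 0.0202²·(1+1.185) = 0.0008916
Wq = λ·E[S²]/(2(1−ρ)) = 27.24·0.0008916/(2·0.4498) = 0.02700 hr

Final: 0.02700 hr


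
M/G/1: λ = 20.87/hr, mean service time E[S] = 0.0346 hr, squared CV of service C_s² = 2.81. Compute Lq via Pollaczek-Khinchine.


ρ = λ·E[S] = 20.87·0.0346 = 0.7221
Lq = ρ²(1+C_s²)/(2(1−ρ)) = 0.5214·(1+2.81)/(2·0.2779)
= 0.5214·3.8100/0.5558 = 3.57443

Final: 3.57443


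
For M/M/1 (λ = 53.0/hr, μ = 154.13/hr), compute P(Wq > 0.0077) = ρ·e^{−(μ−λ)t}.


ρ = 53.0/154.13 = 0.3439
P(Wq > t) = ρ·e^{−(μ−λ)t} = 0.3439·e^{−0.7787}
= 0.3439·0.459002 = 0.157835

Final: 0.157835


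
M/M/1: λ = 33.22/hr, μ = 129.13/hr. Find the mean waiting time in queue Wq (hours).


ρ = 33.22/129.13 = 0.2573
Wq = ρ/(μ−λ) = 0.2573/(129.13 − 33.22) = 0.2573/95.91 = 0.002682 hr

Final: 0.002682 hr


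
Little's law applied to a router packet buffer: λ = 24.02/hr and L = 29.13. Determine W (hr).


W = L/λ = 29.13/24.02 = 1.2127 hr

Final: 1.2127 hr


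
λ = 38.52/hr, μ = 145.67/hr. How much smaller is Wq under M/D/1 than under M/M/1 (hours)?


ρ = 38.52/145.67 = 0.2644
Wq(M/M/1) = ρ/(μ−λ) = 0.2644/107.15 = 0.002468 hr
Wq(M/D/1) = ρ/(2(μ−λ)) = 0.001234 hr
Savings = 0.002468 − 0.001234 = 0.001234 hr

Final: 0.001234 hr


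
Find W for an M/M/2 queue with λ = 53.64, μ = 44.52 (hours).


a = 1.2049; ρ = 0.6024; P₀ = 0.248108
Lq = P₀·a^c·ρ/(c!(1−ρ)²) = 0.68635
Wq = Lq/λ = 0.68635/53.64 = 0.01280 hr
W = Wq + 1/μ = 0.01280 + 0.02246 = 0.03526 hr

Final: 0.03526 hr


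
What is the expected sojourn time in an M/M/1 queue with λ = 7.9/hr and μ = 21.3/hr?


W = 1/(μ−λ) = 1/(21.3 − 7.9) = 1/13.40 = 0.07463 hr

Final: 0.07463 hr


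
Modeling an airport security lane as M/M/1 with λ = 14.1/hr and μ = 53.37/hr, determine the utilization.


ρ = λ/μ = 14.1/53.37 = 0.2642

Final: 0.2642


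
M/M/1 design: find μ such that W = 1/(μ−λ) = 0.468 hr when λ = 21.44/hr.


W = 1/(μ−λ) ⇒ μ − λ = 1/W = 1/0.468 = 2.1368
μ = λ + 1/W = 21.44 + 2.1368 = 23.5768 per hr

Final: 23.5768 /hr


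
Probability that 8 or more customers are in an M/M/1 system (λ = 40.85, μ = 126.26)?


ρ = 40.85/126.26 = 0.3235
P(N ≥ n) = ρ^n = 0.3235^8 = 0.0001201

Final: 0.0001201


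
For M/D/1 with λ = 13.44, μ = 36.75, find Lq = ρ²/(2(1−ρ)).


ρ = 13.44/36.75 = 0.3657
M/D/1: Lq = ρ²/(2(1−ρ)) = 0.1337/(2·0.6343) = 0.10543

Final: 0.10543


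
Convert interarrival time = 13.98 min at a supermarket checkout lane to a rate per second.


λ = 1/(interarrival time) in consistent units.
1 second = 0.0166667 min, so λ = 0.0166667/13.98 = 0.001192 per second

Final: 0.001192 /sec


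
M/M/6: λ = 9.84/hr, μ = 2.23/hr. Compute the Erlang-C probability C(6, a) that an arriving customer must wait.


a = λ/μ = 4.4126; ρ = a/6 = 0.7354
P₀ = 0.010209 (from M/M/c formula)
C(c,a) = [a^c/(c!(1−ρ))]·P₀ = [7381.44541/(720·0.2646)]·0.010209
= 38.74911·0.010209 = 0.395591

Final: 0.395591


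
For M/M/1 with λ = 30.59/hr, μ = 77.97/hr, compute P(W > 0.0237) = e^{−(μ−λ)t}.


W ~ Exponential(μ−λ) for M/M/1.
μ − λ = 77.97 − 30.59 = 47.3800
P(W > t) = e^{−(μ−λ)t} = e^{−1.1229} = 0.325333

Final: 0.325333


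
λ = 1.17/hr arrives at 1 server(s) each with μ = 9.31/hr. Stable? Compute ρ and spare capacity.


Total capacity cμ = 1·9.31 = 9.31/hr
ρ = λ/(cμ) = 1.17/9.31 = 0.1257
Stable ⇔ ρ < 1: YES
Spare capacity = cμ − λ = 9.31 − 1.17 = 8.14/hr

Final: ρ = 0.1257; stable; margin = 8.14/hr


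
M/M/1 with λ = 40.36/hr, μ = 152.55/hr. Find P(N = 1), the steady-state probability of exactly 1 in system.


ρ = 40.36/152.55 = 0.2646
P_n = (1−ρ)·ρ^n = (1 − 0.2646)·0.2646^1 = 0.7354·0.264569 = 0.194572

Final: 0.194572


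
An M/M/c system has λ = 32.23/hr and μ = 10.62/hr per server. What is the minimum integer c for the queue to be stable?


Stability requires cμ > λ ⇔ c > λ/μ.
λ/μ = 32.23/10.62 = 3.0348
Minimum integer c = ⌊3.0348⌋ + 1 = 4
Check: 4·10.62 = 42.48 > 32.23, while 3·10.62 = 31.86 ≤ 32.23

Final: 4 servers


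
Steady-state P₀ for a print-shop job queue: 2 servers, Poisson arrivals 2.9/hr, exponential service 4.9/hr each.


a = λ/μ = 2.9/4.9 = 0.5918; ρ = a/c = 0.2959
Σ_{k=0}^{1} a^k/k! (terms k=0..1) = 1.00000 + 0.59184 = 1.59184
Tail: a^2/(2!(1−ρ)) = 0.35027/(2·0.7041) = 0.24874
P₀ = 1/(1.59184 + 0.24874) = 1/1.84058 = 0.543307

Final: 0.543307


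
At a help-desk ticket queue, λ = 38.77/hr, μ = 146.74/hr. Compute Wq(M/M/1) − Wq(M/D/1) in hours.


ρ = 38.77/146.74 = 0.2642
Wq(M/M/1) = ρ/(μ−λ) = 0.2642/107.97 = 0.002447 hr
Wq(M/D/1) = ρ/(2(μ−λ)) = 0.001224 hr
Savings = 0.002447 − 0.001224 = 0.001224 hr

Final: 0.001224 hr


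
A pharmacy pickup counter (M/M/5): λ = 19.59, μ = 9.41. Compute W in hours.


a = 2.0818; ρ = 0.4164; P₀ = 0.123554
Lq = P₀·a^c·ρ/(c!(1−ρ)²) = 0.04921
Wq = Lq/λ = 0.04921/19.59 = 0.002512 hr
W = Wq + 1/μ = 0.002512 + 0.10627 = 0.10878 hr

Final: 0.10878 hr


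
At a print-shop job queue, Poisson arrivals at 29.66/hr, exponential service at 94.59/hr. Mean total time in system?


W = 1/(μ−λ) = 1/(94.59 − 29.66) = 1/64.93 = 0.01540 hr

Final: 0.01540 hr


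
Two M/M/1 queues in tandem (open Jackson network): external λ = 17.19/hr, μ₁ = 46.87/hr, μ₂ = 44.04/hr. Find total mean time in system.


Each node sees arrival rate λ = 17.19/hr (tandem ⇒ throughput preserved).
W₁ = 1/(μ₁−λ) = 1/(46.87−17.19) = 0.03369 hr
W₂ = 1/(μ₂−λ) = 1/(44.04−17.19) = 0.03724 hr
W_total = W₁ + W₂ = 0.03369 + 0.03724 = 0.07094 hr

Final: 0.07094 hr


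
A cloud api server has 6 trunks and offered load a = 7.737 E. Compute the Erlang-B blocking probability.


B(c,a) = (a^c/c!) / Σ_{k=0}^{c} a^k/k!
a^6/6! = 297.922350
Σ terms (k=0..6): 1.00000 + 7.73700 + 29.93058 + 77.19098 + 149.30665 + 231.03711 + 297.92235 = 794.124667
B = 297.922350/794.124667 = 0.375158

Final: 0.375158


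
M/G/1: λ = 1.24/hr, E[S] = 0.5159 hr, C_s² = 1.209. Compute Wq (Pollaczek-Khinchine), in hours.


ρ = λ·E[S] = 1.24·0.5159 = 0.6397
E[S²] = E[S]²(1+C_s²) = 0.5159²·(1+1.209) = 0.587932
Wq = λ·E[S²]/(2(1−ρ)) = 1.24·0.587932/(2·0.3603) = 1.01175 hr

Final: 1.01175 hr


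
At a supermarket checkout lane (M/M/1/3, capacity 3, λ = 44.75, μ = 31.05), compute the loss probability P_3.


ρ = λ/μ = 44.75/31.05 = 1.4412
P_K = (1−ρ)ρ^K/(1−ρ^(K+1)) = (-0.4412·2.993604)/(1 − 4.314453)
= -1.320849/-3.314453 = 0.398512

Final: 0.398512


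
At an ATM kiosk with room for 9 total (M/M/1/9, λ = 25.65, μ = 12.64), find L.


ρ = 25.65/12.64 = 2.0293
L = ρ[1 − (K+1)ρ^K + Kρ^(K+1)] / [(1−ρ)(1−ρ^(K+1))]
Numerator: 2.0293·(1 − 10·583.529289 + 9·1184.139736) = 9787.108026
Denominator: (-1.0293)·(-1183.139736) = 1217.772782
L = 9787.108026/1217.772782 = 8.0369

Final: 8.0369


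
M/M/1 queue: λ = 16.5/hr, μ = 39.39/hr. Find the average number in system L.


ρ = λ/μ = 16.5/39.39 = 0.4189
L = ρ/(1−ρ) = 0.4189/(1 − 0.4189) = 0.4189/0.5811 = 0.7208

Final: 0.7208


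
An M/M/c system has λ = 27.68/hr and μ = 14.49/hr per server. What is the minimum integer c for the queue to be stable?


Stability requires cμ > λ ⇔ c > λ/μ.
λ/μ = 27.68/14.49 = 1.9103
Minimum integer c = ⌊1.9103⌋ + 1 = 2
Check: 2·14.49 = 28.98 > 27.68, while 1·14.49 = 14.49 ≤ 27.68

Final: 2 servers


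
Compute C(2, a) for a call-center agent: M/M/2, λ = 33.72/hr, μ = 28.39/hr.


a = λ/μ = 1.1877; ρ = a/2 = 0.5939
P₀ = 0.254807 (from M/M/c formula)
C(c,a) = [a^c/(c!(1−ρ))]·P₀ = [1.41073/(2·0.4061)]·0.254807
= 1.73680·0.254807 = 0.442549

Final: 0.442549


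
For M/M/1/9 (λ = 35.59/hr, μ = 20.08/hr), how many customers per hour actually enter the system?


ρ = 1.7724; P_K = (1−ρ)ρ^9/(1−ρ^10) = 0.437226
λ_eff = λ(1 − P_K) = 35.59·(1 − 0.437226) = 35.59·0.562774 = 20.0291 /hr

Final: 20.0291 /hr


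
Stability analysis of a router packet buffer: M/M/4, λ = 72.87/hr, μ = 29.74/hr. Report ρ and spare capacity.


Total capacity cμ = 4·29.74 = 118.96/hr
ρ = λ/(cμ) = 72.87/118.96 = 0.6126
Stable ⇔ ρ < 1: YES
Spare capacity = cμ − λ = 118.96 − 72.87 = 46.09/hr

Final: ρ = 0.6126; stable; margin = 46.09/hr


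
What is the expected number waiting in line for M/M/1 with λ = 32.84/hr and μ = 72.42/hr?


ρ = 32.84/72.42 = 0.4535
Lq = ρ²/(1−ρ) = 0.2056/0.5465 = 0.3762

Final: 0.3762


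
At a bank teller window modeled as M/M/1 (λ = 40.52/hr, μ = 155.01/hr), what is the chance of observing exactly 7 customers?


ρ = 40.52/155.01 = 0.2614
P_n = (1−ρ)·ρ^n = (1 − 0.2614)·0.2614^7 = 0.7386·0.00008340 = 0.00006160

Final: 0.00006160


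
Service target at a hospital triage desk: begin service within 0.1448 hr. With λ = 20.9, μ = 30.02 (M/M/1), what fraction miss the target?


ρ = 20.9/30.02 = 0.6962
P(Wq > t) = ρ·e^{−(μ−λ)t} = 0.6962·e^{−1.3206}
= 0.6962·0.266981 = 0.185873

Final: 0.185873


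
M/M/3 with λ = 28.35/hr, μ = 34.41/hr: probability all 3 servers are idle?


a = λ/μ = 28.35/34.41 = 0.8239; ρ = a/c = 0.2746
Σ_{k=0}^{2} a^k/k! (terms k=0..2) = 1.00000 + 0.82389 + 0.33940 = 2.16328
Tail: a^3/(3!(1−ρ)) = 0.55925/(6·0.7254) = 0.12850
P₀ = 1/(2.16328 + 0.12850) = 1/2.29178 = 0.436342

Final: 0.436342


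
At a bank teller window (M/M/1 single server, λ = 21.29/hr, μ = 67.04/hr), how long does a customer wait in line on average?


ρ = 21.29/67.04 = 0.3176
Wq = ρ/(μ−λ) = 0.3176/(67.04 − 21.29) = 0.3176/45.75 = 0.006941 hr

Final: 0.006941 hr


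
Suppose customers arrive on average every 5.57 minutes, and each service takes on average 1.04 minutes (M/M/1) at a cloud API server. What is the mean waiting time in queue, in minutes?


λ = 60/5.57 = 10.7720 /hr
μ = 60/1.04 = 57.6923 /hr
ρ = λ/μ = 10.7720/57.6923 = 0.1867
Wq = ρ/(μ−λ) = 0.1867/(57.6923−10.7720) = 0.003979 hr
In minutes: 0.003979·60 = 0.2388 min

Final: 0.2388 min


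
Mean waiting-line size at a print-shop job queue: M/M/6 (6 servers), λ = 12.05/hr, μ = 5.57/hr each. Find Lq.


a = λ/μ = 2.1634; ρ = a/6 = 0.3606
P₀ = 0.114663
Lq = P₀·a^c·ρ / (c!·(1−ρ)²) = 0.114663·102.51587·0.3606/(720·0.40888)
= 0.01440

Final: 0.01440


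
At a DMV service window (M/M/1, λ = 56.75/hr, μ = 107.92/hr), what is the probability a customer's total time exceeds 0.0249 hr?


W ~ Exponential(μ−λ) for M/M/1.
μ − λ = 107.92 − 56.75 = 51.1700
P(W > t) = e^{−(μ−λ)t} = e^{−1.2741} = 0.279673

Final: 0.279673


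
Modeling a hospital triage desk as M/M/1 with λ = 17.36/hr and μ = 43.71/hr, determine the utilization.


ρ = λ/μ = 17.36/43.71 = 0.3972

Final: 0.3972


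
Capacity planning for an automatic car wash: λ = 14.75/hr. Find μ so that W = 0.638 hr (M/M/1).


W = 1/(μ−λ) ⇒ μ − λ = 1/W = 1/0.638 = 1.5674
μ = λ + 1/W = 14.75 + 1.5674 = 16.3174 per hr

Final: 16.3174 /hr


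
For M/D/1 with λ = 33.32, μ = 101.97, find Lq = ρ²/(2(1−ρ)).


ρ = 33.32/101.97 = 0.3268
M/D/1: Lq = ρ²/(2(1−ρ)) = 0.1068/(2·0.6732) = 0.07930

Final: 0.07930


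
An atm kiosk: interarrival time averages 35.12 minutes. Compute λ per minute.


λ = 1/(interarrival time) in consistent units.
1 minute = 1 min, so λ = 1/35.12 = 0.02847 per minute

Final: 0.02847 /min


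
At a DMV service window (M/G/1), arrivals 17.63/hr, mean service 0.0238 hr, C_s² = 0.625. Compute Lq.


ρ = λ·E[S] = 17.63·0.0238 = 0.4196
Lq = ρ²(1+C_s²)/(2(1−ρ)) = 0.1761·(1+0.625)/(2·0.5804)
= 0.1761·1.6250/1.1608 = 0.24646

Final: 0.24646


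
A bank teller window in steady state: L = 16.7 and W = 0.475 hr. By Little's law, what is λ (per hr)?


λ = L/W = 16.7/0.475 = 35.1579 /hr

Final: 35.1579 /hr


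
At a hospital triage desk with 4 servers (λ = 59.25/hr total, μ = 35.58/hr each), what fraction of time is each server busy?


ρ = λ/(cμ) = 59.25/(4·35.58) = 59.25/142.32 = 0.4163

Final: 0.4163


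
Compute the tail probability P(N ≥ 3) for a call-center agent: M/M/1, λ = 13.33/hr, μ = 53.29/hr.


ρ = 13.33/53.29 = 0.2501
P(N ≥ n) = ρ^n = 0.2501^3 = 0.015651

Final: 0.015651


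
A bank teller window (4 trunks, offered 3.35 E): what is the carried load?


B(4,3.35) = 0.244365 (Erlang-B)
Carried load = a(1 − B) = 3.35·(1 − 0.244365) = 3.35·0.755635 = 2.5314 E

Final: 2.5314 Erlangs


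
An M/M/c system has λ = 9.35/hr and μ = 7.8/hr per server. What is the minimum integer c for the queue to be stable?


Stability requires cμ > λ ⇔ c > λ/μ.
λ/μ = 9.35/7.8 = 1.1987
Minimum integer c = ⌊1.1987⌋ + 1 = 2
Check: 2·7.8 = 15.60 > 9.35, while 1·7.8 = 7.80 ≤ 9.35

Final: 2 servers


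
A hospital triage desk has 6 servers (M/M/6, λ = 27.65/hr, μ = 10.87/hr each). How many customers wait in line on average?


a = λ/μ = 2.5437; ρ = a/6 = 0.4239
P₀ = 0.078082
Lq = P₀·a^c·ρ / (c!·(1−ρ)²) = 0.078082·270.89036·0.4239/(720·0.33183)
= 0.03753

Final: 0.03753


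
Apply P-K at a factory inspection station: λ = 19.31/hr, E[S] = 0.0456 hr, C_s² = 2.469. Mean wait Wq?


ρ = λ·E[S] = 19.31·0.0456 = 0.8805
E[S²] = E[S]²(1+C_s²) = 0.0456²·(1+2.469) = 0.007213
Wq = λ·E[S²]/(2(1−ρ)) = 19.31·0.007213/(2·0.1195) = 0.58297 hr

Final: 0.58297 hr


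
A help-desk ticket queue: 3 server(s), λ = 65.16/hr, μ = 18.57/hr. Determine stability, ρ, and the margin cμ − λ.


Total capacity cμ = 3·18.57 = 55.71/hr
ρ = λ/(cμ) = 65.16/55.71 = 1.1696
Stable ⇔ ρ < 1: NO
Spare capacity = cμ − λ = 55.71 − 65.16 = -9.45/hr

Final: ρ = 1.1696; unstable; margin = -9.45/hr


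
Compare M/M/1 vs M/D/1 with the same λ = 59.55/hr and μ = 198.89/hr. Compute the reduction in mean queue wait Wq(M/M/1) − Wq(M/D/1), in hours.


ρ = 59.55/198.89 = 0.2994
Wq(M/M/1) = ρ/(μ−λ) = 0.2994/139.34 = 0.002149 hr
Wq(M/D/1) = ρ/(2(μ−λ)) = 0.001074 hr
Savings = 0.002149 − 0.001074 = 0.001074 hr

Final: 0.001074 hr


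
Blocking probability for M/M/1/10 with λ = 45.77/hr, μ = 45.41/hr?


ρ = λ/μ = 45.77/45.41 = 1.0079
P_K = (1−ρ)ρ^K/(1−ρ^(K+1)) = (-0.007928·1.082167)/(1 − 1.090746)
= -0.008579/-0.090746 = 0.094541

Final: 0.094541


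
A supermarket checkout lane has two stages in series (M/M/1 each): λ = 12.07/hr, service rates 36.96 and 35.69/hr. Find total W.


Each node sees arrival rate λ = 12.07/hr (tandem ⇒ throughput preserved).
W₁ = 1/(μ₁−λ) = 1/(36.96−12.07) = 0.04018 hr
W₂ = 1/(μ₂−λ) = 1/(35.69−12.07) = 0.04234 hr
W_total = W₁ + W₂ = 0.04018 + 0.04234 = 0.08251 hr

Final: 0.08251 hr


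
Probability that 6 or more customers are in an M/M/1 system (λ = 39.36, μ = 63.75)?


ρ = 39.36/63.75 = 0.6174
P(N ≥ n) = ρ^n = 0.6174^6 = 0.055392

Final: 0.055392


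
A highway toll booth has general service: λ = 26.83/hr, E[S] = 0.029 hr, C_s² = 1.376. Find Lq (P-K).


ρ = λ·E[S] = 26.83·0.029 = 0.7781
Lq = ρ²(1+C_s²)/(2(1−ρ)) = 0.6054·(1+1.376)/(2·0.2219)
= 0.6054·2.3760/0.4439 = 3.24069

Final: 3.24069


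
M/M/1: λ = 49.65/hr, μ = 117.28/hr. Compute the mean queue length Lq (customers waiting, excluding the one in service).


ρ = 49.65/117.28 = 0.4233
Lq = ρ²/(1−ρ) = 0.1792/0.5767 = 0.3108

Final: 0.3108


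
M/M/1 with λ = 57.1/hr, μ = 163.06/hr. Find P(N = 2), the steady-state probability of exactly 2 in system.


ρ = 57.1/163.06 = 0.3502
P_n = (1−ρ)·ρ^n = (1 − 0.3502)·0.3502^2 = 0.6498·0.122625 = 0.079684

Final: 0.079684


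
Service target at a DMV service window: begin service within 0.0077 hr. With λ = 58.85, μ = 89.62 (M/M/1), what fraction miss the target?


ρ = 58.85/89.62 = 0.6567
P(Wq > t) = ρ·e^{−(μ−λ)t} = 0.6567·e^{−0.2369}
= 0.6567·0.789047 = 0.518137

Final: 0.518137


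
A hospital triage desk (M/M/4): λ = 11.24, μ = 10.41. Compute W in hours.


a = 1.0797; ρ = 0.2699; P₀ = 0.338983
Lq = P₀·a^c·ρ/(c!(1−ρ)²) = 0.009722
Wq = Lq/λ = 0.009722/11.24 = 0.0008650 hr
W = Wq + 1/μ = 0.0008650 + 0.09606 = 0.09693 hr

Final: 0.09693 hr


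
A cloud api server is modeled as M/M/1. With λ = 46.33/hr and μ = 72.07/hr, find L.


ρ = λ/μ = 46.33/72.07 = 0.6428
L = ρ/(1−ρ) = 0.6428/(1 − 0.6428) = 0.6428/0.3572 = 1.7999

Final: 1.7999


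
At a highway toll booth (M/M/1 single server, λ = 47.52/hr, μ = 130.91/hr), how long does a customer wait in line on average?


ρ = 47.52/130.91 = 0.3630
Wq = ρ/(μ−λ) = 0.3630/(130.91 − 47.52) = 0.3630/83.39 = 0.004353 hr

Final: 0.004353 hr


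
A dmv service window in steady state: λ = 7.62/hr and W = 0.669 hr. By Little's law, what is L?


L = λW = 7.62·0.669 = 5.0978

Final: 5.0978


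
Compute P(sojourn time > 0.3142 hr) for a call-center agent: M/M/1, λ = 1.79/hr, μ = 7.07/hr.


W ~ Exponential(μ−λ) for M/M/1.
μ − λ = 7.07 − 1.79 = 5.2800
P(W > t) = e^{−(μ−λ)t} = e^{−1.6590} = 0.190334

Final: 0.190334
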